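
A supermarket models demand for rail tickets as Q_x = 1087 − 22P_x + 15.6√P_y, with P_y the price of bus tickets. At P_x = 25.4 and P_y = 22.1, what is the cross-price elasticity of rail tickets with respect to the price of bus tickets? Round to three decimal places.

At P_x = 25.4 and P_y = 22.1: Q_x = 601.537.
∂Q_x/∂P_y = 15.6/(2√P_y) = 15.6/(2√22.1) = 1.6592.
ε = (∂Q_x/∂P_y)(P_y/Q_x) = 1.6592 × (22.1/601.537) ≈ 0.061.

0.061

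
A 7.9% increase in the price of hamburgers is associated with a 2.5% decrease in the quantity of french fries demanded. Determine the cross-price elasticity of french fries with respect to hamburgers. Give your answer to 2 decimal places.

ε = (%ΔQ of french fries) / (%ΔP of hamburgers) = (-2.5%) / (7.9%) ≈ -0.32.
Negative cross-price elasticity: complements.

-0.32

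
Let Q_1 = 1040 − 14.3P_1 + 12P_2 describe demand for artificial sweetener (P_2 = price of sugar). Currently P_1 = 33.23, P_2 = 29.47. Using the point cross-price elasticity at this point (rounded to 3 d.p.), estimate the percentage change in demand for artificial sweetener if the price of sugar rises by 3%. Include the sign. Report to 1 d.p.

1.2%

At P_1 = 33.23, P_2 = 29.47: Q_1 = 918.451.
∂Q_1/∂P_2 = 12.
ε = (∂Q_1/∂P_2)(P_2/Q_1) = 12.0000 × 29.47/918.451 ≈ 0.385.
%ΔQ_1 ≈ ε × %ΔP_2 = 0.385 × (3%) = 1.2%.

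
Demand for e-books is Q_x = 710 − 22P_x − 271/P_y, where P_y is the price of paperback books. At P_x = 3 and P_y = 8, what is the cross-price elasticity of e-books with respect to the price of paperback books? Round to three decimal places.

At P_x = 3 and P_y = 8: Q_x = 610.125.
∂Q_x/∂P_y = 271/P_y² = 4.2344.
ε = (∂Q_x/∂P_y)(P_y/Q_x) = 4.2344 × (8/610.125) ≈ 0.056.

0.056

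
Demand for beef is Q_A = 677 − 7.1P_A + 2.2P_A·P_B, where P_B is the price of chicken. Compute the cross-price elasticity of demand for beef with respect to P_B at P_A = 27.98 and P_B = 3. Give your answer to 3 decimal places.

At P_A = 27.98 and P_B = 3: Q_A = 663.01.
∂Q_A/∂P_B = 2.2P_A = 2.2(27.98) = 61.5560.
ε = (∂Q_A/∂P_B)(P_B/Q_A) = 61.5560 × (3/663.01) ≈ 0.279.
ε > 0: substitutes.

0.279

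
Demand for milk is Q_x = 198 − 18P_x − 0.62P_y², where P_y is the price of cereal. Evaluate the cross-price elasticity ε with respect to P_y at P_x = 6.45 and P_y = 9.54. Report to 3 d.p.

At P_x = 6.45 and P_y = 9.54: Q_x = 25.473.
∂Q_x/∂P_y = -1.24P_y = -1.24(9.54) = -11.8296.
ε = (∂Q_x/∂P_y)(P_y/Q_x) = -11.8296 × (9.54/25.473) ≈ -4.430.

-4.430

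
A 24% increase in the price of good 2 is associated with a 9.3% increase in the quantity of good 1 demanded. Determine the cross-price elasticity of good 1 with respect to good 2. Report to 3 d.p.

0.388

ε = (%ΔQ of good 1) / (%ΔP of good 2) = (9.3%) / (24%) ≈ 0.388.
Positive cross-price elasticity: substitutes.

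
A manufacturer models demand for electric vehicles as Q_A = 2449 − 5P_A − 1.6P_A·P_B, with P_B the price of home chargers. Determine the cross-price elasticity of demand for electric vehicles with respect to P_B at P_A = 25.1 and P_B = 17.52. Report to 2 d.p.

At P_A = 25.1 and P_B = 17.52: Q_A = 1619.897.
∂Q_A/∂P_B = -1.6P_A = -1.6(25.1) = -40.1600.
ε = (∂Q_A/∂P_B)(P_B/Q_A) = -40.1600 × (17.52/1619.897) ≈ -0.43.

-0.43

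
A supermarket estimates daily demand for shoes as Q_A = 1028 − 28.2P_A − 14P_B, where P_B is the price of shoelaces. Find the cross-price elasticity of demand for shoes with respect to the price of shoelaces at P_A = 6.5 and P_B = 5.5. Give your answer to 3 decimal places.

-0.100

At P_A = 6.5 and P_B = 5.5: Q_A = 767.7.
∂Q_A/∂P_B = -14.
ε = (∂Q_A/∂P_B)(P_B/Q_A) = -14 × (5.5/767.7) ≈ -0.100.
Since ε < 0, shoes and shoelaces are complements.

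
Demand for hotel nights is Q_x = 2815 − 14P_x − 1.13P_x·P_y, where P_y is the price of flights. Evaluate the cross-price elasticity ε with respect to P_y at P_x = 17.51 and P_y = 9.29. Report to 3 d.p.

-0.077

At P_x = 17.51 and P_y = 9.29: Q_x = 2386.045.
∂Q_x/∂P_y = -1.13P_x = -1.13(17.51) = -19.7863.
ε = (∂Q_x/∂P_y)(P_y/Q_x) = -19.7863 × (9.29/2386.045) ≈ -0.077.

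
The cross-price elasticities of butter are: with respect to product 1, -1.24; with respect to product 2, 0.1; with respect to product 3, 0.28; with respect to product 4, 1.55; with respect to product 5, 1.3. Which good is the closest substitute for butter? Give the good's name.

product 4

Substitutes have ε > 0. Among the positive values, 1.55 (product 4) is largest.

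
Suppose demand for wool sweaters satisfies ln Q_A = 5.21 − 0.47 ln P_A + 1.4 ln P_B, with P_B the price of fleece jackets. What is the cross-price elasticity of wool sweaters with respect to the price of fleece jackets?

1.40

In a log-linear (constant-elasticity) demand function, the coefficient on ln P_B is the cross-price elasticity.
ε = 1.40. Positive, so wool sweaters and fleece jackets are substitutes.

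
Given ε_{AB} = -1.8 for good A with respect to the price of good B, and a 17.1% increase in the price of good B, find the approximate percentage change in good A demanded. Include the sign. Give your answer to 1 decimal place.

%ΔQ ≈ ε × %ΔP of good B = -1.8 × (17.1%) = -30.8%.

-30.8%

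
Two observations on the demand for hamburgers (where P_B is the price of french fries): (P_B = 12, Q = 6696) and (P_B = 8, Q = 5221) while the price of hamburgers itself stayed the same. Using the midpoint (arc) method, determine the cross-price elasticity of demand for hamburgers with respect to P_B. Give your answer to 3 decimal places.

0.619

ΔQ_A = 5221 − 6696 = -1475; ΔP_B = 8 − 12 = -4.
Midpoints: Q̄_A = 5958.5, P̄_B = 10.00.
ε = (ΔQ_A/Q̄_A)/(ΔP_B/P̄_B) = (-1475/5958.5)/(-4/10.00) ≈ 0.619.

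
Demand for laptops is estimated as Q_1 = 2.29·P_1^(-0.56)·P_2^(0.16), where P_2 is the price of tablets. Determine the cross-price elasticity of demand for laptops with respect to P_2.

0.16

In a log-linear (constant-elasticity) demand function, the coefficient on the exponent of P_2 is the cross-price elasticity.
ε = 0.16. Positive, so laptops and tablets are substitutes.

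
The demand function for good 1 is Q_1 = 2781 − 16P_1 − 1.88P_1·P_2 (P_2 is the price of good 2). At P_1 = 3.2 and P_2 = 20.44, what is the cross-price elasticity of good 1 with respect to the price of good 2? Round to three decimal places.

-0.047

At P_1 = 3.2 and P_2 = 20.44: Q_1 = 2606.833.
∂Q_1/∂P_2 = -1.88P_1 = -1.88(3.2) = -6.0160.
ε = (∂Q_1/∂P_2)(P_2/Q_1) = -6.0160 × (20.44/2606.833) ≈ -0.047.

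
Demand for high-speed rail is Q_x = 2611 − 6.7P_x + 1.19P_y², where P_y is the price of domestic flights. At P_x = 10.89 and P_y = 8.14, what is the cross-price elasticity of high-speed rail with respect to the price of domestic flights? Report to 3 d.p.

0.060

At P_x = 10.89 and P_y = 8.14: Q_x = 2616.886.
∂Q_x/∂P_y = 2.38P_y = 2.38(8.14) = 19.3732.
ε = (∂Q_x/∂P_y)(P_y/Q_x) = 19.3732 × (8.14/2616.886) ≈ 0.060.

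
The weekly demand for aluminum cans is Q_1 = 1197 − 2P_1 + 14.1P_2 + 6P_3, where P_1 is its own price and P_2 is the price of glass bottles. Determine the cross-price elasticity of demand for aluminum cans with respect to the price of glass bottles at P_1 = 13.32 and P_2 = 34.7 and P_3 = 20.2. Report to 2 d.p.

At P_1 = 13.32 and P_2 = 34.7 and P_3 = 20.2: Q_1 = 1780.83.
∂Q_1/∂P_2 = 14.1.
ε = (∂Q_1/∂P_2)(P_2/Q_1) = 14.1 × (34.7/1780.83) ≈ 0.27.
Since ε > 0, aluminum cans and glass bottles are substitutes.

0.27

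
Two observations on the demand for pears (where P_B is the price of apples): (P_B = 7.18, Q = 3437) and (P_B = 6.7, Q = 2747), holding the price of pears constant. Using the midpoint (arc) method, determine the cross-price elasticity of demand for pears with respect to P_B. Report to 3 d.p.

ΔQ_A = 2747 − 3437 = -690; ΔP_B = 6.7 − 7.18 = -0.48.
Midpoints: Q̄_A = 3092.0, P̄_B = 6.94.
ε = (ΔQ_A/Q̄_A)/(ΔP_B/P̄_B) = (-690/3092.0)/(-0.48/6.94) ≈ 3.226.

3.226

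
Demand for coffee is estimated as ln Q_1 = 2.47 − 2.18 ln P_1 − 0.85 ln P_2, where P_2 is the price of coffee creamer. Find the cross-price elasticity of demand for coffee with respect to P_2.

In a log-linear (constant-elasticity) demand function, the coefficient on ln P_2 is the cross-price elasticity.
ε = -0.85. Negative, so coffee and coffee creamer are complements.

-0.85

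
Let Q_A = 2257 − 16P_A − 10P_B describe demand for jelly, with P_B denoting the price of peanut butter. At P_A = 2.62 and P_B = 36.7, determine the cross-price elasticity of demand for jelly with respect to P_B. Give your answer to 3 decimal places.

At P_A = 2.62 and P_B = 36.7: Q_A = 1848.08.
∂Q_A/∂P_B = -10.
ε = (∂Q_A/∂P_B)(P_B/Q_A) = -10 × (36.7/1848.08) ≈ -0.199.
Since ε < 0, jelly and peanut butter are complements.

-0.199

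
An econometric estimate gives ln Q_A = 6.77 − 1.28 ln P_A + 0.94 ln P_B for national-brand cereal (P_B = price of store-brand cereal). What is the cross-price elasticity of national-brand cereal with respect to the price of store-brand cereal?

0.94

In a log-linear (constant-elasticity) demand function, the coefficient on ln P_B is the cross-price elasticity.
ε = 0.94. Positive, so national-brand cereal and store-brand cereal are substitutes.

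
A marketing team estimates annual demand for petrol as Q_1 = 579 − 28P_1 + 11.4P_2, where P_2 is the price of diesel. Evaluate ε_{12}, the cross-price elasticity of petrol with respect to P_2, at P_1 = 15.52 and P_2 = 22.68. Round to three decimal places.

At P_1 = 15.52 and P_2 = 22.68: Q_1 = 402.992.
∂Q_1/∂P_2 = 11.4.
ε = (∂Q_1/∂P_2)(P_2/Q_1) = 11.4 × (22.68/402.992) ≈ 0.642.

0.642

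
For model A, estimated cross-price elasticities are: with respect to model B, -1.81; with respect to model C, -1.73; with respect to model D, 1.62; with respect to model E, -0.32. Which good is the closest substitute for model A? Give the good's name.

model D

Substitutes have ε > 0. Among the positive values, 1.62 (model D) is largest.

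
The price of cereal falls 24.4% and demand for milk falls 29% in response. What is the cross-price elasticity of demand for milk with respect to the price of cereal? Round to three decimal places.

1.189

ε = (%ΔQ of milk) / (%ΔP of cereal) = (-29%) / (-24.4%) ≈ 1.189.
Positive cross-price elasticity: substitutes.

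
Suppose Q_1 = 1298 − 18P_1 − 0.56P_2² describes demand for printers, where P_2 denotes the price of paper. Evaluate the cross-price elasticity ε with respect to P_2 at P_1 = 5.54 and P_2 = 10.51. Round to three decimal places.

At P_1 = 5.54 and P_2 = 10.51: Q_1 = 1136.422.
∂Q_1/∂P_2 = -1.12P_2 = -1.12(10.51) = -11.7712.
ε = (∂Q_1/∂P_2)(P_2/Q_1) = -11.7712 × (10.51/1136.422) ≈ -0.109.

-0.109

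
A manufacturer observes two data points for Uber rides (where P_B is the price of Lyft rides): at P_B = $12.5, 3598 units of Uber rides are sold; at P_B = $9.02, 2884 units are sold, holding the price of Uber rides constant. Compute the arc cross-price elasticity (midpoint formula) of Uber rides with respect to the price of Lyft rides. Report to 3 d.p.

ΔQ_A = 2884 − 3598 = -714; ΔP_B = 9.02 − 12.5 = -3.48.
Midpoints: Q̄_A = 3241.0, P̄_B = 10.76.
ε = (ΔQ_A/Q̄_A)/(ΔP_B/P̄_B) = (-714/3241.0)/(-3.48/10.76) ≈ 0.681.
ε > 0: Uber rides and Lyft rides are substitutes.

0.681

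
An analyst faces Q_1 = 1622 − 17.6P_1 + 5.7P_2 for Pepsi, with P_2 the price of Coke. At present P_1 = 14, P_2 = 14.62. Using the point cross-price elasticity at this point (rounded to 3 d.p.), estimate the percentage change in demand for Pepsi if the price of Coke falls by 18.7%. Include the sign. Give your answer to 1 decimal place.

At P_1 = 14, P_2 = 14.62: Q_1 = 1458.934.
∂Q_1/∂P_2 = 5.7.
ε = (∂Q_1/∂P_2)(P_2/Q_1) = 5.7000 × 14.62/1458.934 ≈ 0.057.
%ΔQ_1 ≈ ε × %ΔP_2 = 0.057 × (-18.7%) = -1.1%.

-1.1%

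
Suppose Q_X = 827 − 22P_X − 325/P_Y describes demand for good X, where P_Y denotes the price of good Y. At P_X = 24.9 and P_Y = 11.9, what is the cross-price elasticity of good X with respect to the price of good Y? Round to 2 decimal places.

0.11

At P_X = 24.9 and P_Y = 11.9: Q_X = 251.889.
∂Q_X/∂P_Y = 325/P_Y² = 2.2950.
ε = (∂Q_X/∂P_Y)(P_Y/Q_X) = 2.2950 × (11.9/251.889) ≈ 0.11.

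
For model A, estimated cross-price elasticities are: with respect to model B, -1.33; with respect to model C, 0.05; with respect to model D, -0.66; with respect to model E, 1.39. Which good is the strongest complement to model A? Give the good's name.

Complements have ε < 0. The most negative value is -1.33 (model B).

model B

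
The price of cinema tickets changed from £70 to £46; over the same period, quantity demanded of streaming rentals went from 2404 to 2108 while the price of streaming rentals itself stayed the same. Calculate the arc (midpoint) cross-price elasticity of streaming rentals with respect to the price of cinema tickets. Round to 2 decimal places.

0.32

ΔQ_A = 2108 − 2404 = -296; ΔP_B = 46 − 70 = -24.
Midpoints: Q̄_A = 2256.0, P̄_B = 58.00.
ε = (ΔQ_A/Q̄_A)/(ΔP_B/P̄_B) = (-296/2256.0)/(-24/58.00) ≈ 0.32.
ε > 0: streaming rentals and cinema tickets are substitutes.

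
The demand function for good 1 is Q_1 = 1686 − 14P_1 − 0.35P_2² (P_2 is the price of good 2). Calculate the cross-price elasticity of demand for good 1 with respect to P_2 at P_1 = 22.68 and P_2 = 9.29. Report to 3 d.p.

-0.045

At P_1 = 22.68 and P_2 = 9.29: Q_1 = 1338.274.
∂Q_1/∂P_2 = -0.7P_2 = -0.7(9.29) = -6.5030.
ε = (∂Q_1/∂P_2)(P_2/Q_1) = -6.5030 × (9.29/1338.274) ≈ -0.045.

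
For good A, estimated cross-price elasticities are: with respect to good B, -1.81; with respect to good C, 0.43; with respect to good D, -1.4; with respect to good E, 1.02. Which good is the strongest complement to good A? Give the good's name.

good B

Complements have ε < 0. The most negative value is -1.81 (good B).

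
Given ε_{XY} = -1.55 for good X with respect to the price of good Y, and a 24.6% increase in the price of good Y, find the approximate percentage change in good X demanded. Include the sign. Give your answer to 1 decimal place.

-38.1%

%ΔQ ≈ ε × %ΔP of good Y = -1.55 × (24.6%) = -38.1%.
Demand for good X falls by about 38.1%.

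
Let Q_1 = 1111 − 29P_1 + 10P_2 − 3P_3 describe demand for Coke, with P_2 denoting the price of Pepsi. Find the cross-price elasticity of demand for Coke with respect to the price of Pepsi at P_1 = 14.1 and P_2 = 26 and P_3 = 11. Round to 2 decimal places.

At P_1 = 14.1 and P_2 = 26 and P_3 = 11: Q_1 = 929.1.
∂Q_1/∂P_2 = 10.
ε = (∂Q_1/∂P_2)(P_2/Q_1) = 10 × (26/929.1) ≈ 0.28.

0.28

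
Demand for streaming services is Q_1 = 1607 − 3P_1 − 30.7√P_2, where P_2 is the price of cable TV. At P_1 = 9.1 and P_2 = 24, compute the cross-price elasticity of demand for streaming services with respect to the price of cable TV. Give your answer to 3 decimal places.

At P_1 = 9.1 and P_2 = 24: Q_1 = 1429.301.
∂Q_1/∂P_2 = -30.7/(2√P_2) = -30.7/(2√24) = -3.1333.
ε = (∂Q_1/∂P_2)(P_2/Q_1) = -3.1333 × (24/1429.301) ≈ -0.053.

-0.053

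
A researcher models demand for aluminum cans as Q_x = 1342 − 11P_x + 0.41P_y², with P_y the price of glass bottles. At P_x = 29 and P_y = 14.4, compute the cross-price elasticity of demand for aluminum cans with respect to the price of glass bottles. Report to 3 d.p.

At P_x = 29 and P_y = 14.4: Q_x = 1108.018.
∂Q_x/∂P_y = 0.82P_y = 0.82(14.4) = 11.8080.
ε = (∂Q_x/∂P_y)(P_y/Q_x) = 11.8080 × (14.4/1108.018) ≈ 0.153.
ε > 0: substitutes.

0.153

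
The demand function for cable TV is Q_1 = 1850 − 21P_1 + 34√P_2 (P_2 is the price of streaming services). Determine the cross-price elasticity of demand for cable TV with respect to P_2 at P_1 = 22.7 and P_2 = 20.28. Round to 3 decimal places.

0.050

At P_1 = 22.7 and P_2 = 20.28: Q_1 = 1526.413.
∂Q_1/∂P_2 = 34/(2√P_2) = 34/(2√20.28) = 3.7750.
ε = (∂Q_1/∂P_2)(P_2/Q_1) = 3.7750 × (20.28/1526.413) ≈ 0.050.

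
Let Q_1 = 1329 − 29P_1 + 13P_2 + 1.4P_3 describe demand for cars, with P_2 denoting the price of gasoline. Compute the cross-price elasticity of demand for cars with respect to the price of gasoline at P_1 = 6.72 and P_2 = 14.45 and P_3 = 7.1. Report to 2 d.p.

0.14

At P_1 = 6.72 and P_2 = 14.45 and P_3 = 7.1: Q_1 = 1331.91.
∂Q_1/∂P_2 = 13.
ε = (∂Q_1/∂P_2)(P_2/Q_1) = 13 × (14.45/1331.91) ≈ 0.14.
Since ε > 0, cars and gasoline are substitutes.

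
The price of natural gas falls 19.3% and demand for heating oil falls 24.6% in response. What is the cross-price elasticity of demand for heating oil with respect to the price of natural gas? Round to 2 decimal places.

ε = (%ΔQ of heating oil) / (%ΔP of natural gas) = (-24.6%) / (-19.3%) ≈ 1.27.
Positive cross-price elasticity: substitutes.

1.27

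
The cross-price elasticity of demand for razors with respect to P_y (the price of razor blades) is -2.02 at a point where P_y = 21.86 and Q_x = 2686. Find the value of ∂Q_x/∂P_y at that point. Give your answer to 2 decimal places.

-248.20

ε = (∂Q_x/∂P_y)·(P_y/Q_x) ⇒ ∂Q_x/∂P_y = ε·Q_x/P_y = -2.02 × 2686/21.86 ≈ -248.20.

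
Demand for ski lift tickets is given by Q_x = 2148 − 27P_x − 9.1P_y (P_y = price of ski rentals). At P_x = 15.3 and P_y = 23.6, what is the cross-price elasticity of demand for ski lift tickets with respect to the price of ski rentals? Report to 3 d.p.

At P_x = 15.3 and P_y = 23.6: Q_x = 1520.14.
∂Q_x/∂P_y = -9.1.
ε = (∂Q_x/∂P_y)(P_y/Q_x) = -9.1 × (23.6/1520.14) ≈ -0.141.
Since ε < 0, ski lift tickets and ski rentals are complements.

-0.141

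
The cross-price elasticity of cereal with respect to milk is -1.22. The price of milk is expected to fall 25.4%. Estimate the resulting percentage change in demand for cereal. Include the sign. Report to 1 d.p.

31.0%

%ΔQ ≈ ε × %ΔP of milk = -1.22 × (-25.4%) = 31.0%.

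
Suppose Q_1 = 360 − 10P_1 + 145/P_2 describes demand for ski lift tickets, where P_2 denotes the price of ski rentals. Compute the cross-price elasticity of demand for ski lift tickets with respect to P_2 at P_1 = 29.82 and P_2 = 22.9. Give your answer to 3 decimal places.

At P_1 = 29.82 and P_2 = 22.9: Q_1 = 68.132.
∂Q_1/∂P_2 = −145/P_2² = -0.2765.
ε = (∂Q_1/∂P_2)(P_2/Q_1) = -0.2765 × (22.9/68.132) ≈ -0.093.
ε < 0: complements.

-0.093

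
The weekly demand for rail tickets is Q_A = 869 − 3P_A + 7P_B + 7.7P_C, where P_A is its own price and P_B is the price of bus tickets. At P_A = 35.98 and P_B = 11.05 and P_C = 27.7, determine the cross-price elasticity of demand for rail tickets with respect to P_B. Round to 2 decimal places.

0.07

At P_A = 35.98 and P_B = 11.05 and P_C = 27.7: Q_A = 1051.7.
∂Q_A/∂P_B = 7.
ε = (∂Q_A/∂P_B)(P_B/Q_A) = 7 × (11.05/1051.7) ≈ 0.07.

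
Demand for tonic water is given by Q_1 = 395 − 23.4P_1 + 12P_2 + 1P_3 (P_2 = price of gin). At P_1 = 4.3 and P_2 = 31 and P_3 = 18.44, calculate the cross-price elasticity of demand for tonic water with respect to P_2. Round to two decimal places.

At P_1 = 4.3 and P_2 = 31 and P_3 = 18.44: Q_1 = 684.82.
∂Q_1/∂P_2 = 12.
ε = (∂Q_1/∂P_2)(P_2/Q_1) = 12 × (31/684.82) ≈ 0.54.
Since ε > 0, tonic water and gin are substitutes.

0.54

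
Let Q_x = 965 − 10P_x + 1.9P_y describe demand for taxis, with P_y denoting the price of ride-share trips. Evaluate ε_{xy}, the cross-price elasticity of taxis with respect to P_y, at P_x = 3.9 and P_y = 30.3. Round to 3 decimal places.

At P_x = 3.9 and P_y = 30.3: Q_x = 983.57.
∂Q_x/∂P_y = 1.9.
ε = (∂Q_x/∂P_y)(P_y/Q_x) = 1.9 × (30.3/983.57) ≈ 0.059.
Since ε > 0, taxis and ride-share trips are substitutes.

0.059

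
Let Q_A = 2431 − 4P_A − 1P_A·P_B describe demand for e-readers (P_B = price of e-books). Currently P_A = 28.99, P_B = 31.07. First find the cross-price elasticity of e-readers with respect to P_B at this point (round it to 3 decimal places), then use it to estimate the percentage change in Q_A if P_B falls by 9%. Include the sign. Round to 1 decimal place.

At P_A = 28.99, P_B = 31.07: Q_A = 1414.321.
∂Q_A/∂P_B = -1P_A = -28.9900.
ε = (∂Q_A/∂P_B)(P_B/Q_A) = -28.9900 × 31.07/1414.321 ≈ -0.637.
%ΔQ_A ≈ ε × %ΔP_B = -0.637 × (-9%) = 5.7%.

5.7%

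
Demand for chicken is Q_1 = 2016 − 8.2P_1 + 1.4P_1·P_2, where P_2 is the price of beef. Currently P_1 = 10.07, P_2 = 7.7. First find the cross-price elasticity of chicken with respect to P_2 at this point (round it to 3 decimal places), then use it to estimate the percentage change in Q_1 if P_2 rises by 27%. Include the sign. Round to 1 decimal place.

1.4%

At P_1 = 10.07, P_2 = 7.7: Q_1 = 2041.981.
∂Q_1/∂P_2 = 1.4P_1 = 14.0980.
ε = (∂Q_1/∂P_2)(P_2/Q_1) = 14.0980 × 7.7/2041.981 ≈ 0.053.
%ΔQ_1 ≈ ε × %ΔP_2 = 0.053 × (27%) = 1.4%.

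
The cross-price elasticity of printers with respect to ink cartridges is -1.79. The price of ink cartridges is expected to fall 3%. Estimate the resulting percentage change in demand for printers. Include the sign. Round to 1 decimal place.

5.4%

%ΔQ ≈ ε × %ΔP of ink cartridges = -1.79 × (-3%) = 5.4%.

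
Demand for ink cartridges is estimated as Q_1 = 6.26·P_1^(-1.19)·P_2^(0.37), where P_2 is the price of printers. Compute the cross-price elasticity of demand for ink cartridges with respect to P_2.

0.37

In a log-linear (constant-elasticity) demand function, the coefficient on the exponent of P_2 is the cross-price elasticity.
ε = 0.37. Positive, so ink cartridges and printers are substitutes.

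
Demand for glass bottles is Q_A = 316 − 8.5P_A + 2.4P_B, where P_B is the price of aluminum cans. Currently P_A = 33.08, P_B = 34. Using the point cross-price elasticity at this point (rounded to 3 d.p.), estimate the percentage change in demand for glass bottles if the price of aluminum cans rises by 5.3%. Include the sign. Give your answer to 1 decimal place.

At P_A = 33.08, P_B = 34: Q_A = 116.42.
∂Q_A/∂P_B = 2.4.
ε = (∂Q_A/∂P_B)(P_B/Q_A) = 2.4000 × 34/116.42 ≈ 0.701.
%ΔQ_A ≈ ε × %ΔP_B = 0.701 × (5.3%) = 3.7%.

3.7%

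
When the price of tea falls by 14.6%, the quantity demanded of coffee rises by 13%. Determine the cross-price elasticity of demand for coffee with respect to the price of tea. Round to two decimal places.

-0.89

ε = (%ΔQ of coffee) / (%ΔP of tea) = (13%) / (-14.6%) ≈ -0.89.
Negative cross-price elasticity: complements.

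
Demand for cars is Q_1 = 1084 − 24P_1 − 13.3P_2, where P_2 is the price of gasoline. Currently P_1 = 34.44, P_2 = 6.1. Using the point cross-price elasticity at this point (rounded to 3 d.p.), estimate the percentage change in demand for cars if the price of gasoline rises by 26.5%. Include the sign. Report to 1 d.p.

-12.2%

At P_1 = 34.44, P_2 = 6.1: Q_1 = 176.31.
∂Q_1/∂P_2 = -13.3.
ε = (∂Q_1/∂P_2)(P_2/Q_1) = -13.3000 × 6.1/176.31 ≈ -0.460.
%ΔQ_1 ≈ ε × %ΔP_2 = -0.460 × (26.5%) = -12.2%.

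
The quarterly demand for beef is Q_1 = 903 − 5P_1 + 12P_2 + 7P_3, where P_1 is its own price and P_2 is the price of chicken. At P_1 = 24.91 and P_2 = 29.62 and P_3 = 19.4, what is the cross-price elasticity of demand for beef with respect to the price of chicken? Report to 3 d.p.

At P_1 = 24.91 and P_2 = 29.62 and P_3 = 19.4: Q_1 = 1269.69.
∂Q_1/∂P_2 = 12.
ε = (∂Q_1/∂P_2)(P_2/Q_1) = 12 × (29.62/1269.69) ≈ 0.280.

0.280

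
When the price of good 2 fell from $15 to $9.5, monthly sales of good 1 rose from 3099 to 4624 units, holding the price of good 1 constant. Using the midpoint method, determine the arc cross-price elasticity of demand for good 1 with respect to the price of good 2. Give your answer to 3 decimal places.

ΔQ_1 = 4624 − 3099 = 1525; ΔP_2 = 9.5 − 15 = -5.5.
Midpoints: Q̄_1 = 3861.5, P̄_2 = 12.25.
ε = (ΔQ_1/Q̄_1)/(ΔP_2/P̄_2) = (1525/3861.5)/(-5.5/12.25) ≈ -0.880.

-0.880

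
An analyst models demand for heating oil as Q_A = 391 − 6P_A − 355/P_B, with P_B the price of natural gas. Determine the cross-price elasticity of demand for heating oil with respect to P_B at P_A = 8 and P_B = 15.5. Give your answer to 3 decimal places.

At P_A = 8 and P_B = 15.5: Q_A = 320.097.
∂Q_A/∂P_B = 355/P_B² = 1.4776.
ε = (∂Q_A/∂P_B)(P_B/Q_A) = 1.4776 × (15.5/320.097) ≈ 0.072.
ε > 0: substitutes.

0.072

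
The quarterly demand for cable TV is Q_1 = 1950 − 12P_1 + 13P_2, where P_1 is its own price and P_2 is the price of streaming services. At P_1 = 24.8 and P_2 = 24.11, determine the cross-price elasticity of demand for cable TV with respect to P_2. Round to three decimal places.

At P_1 = 24.8 and P_2 = 24.11: Q_1 = 1965.83.
∂Q_1/∂P_2 = 13.
ε = (∂Q_1/∂P_2)(P_2/Q_1) = 13 × (24.11/1965.83) ≈ 0.159.

0.159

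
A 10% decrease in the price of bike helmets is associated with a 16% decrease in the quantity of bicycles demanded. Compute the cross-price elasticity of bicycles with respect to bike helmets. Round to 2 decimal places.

ε = (%ΔQ of bicycles) / (%ΔP of bike helmets) = (-16%) / (-10%) ≈ 1.60.

1.60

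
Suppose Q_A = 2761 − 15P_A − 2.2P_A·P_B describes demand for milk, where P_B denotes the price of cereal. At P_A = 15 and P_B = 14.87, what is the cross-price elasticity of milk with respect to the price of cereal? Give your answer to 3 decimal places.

-0.240

At P_A = 15 and P_B = 14.87: Q_A = 2045.29.
∂Q_A/∂P_B = -2.2P_A = -2.2(15) = -33.0000.
ε = (∂Q_A/∂P_B)(P_B/Q_A) = -33.0000 × (14.87/2045.29) ≈ -0.240.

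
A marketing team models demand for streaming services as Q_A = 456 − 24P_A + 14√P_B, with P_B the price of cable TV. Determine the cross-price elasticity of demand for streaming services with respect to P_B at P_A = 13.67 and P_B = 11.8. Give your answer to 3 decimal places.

At P_A = 13.67 and P_B = 11.8: Q_A = 176.012.
∂Q_A/∂P_B = 14/(2√P_B) = 14/(2√11.8) = 2.0378.
ε = (∂Q_A/∂P_B)(P_B/Q_A) = 2.0378 × (11.8/176.012) ≈ 0.137.

0.137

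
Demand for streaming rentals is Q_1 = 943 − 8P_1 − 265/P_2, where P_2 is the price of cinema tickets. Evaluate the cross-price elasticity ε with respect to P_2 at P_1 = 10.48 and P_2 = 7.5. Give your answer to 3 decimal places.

0.043

At P_1 = 10.48 and P_2 = 7.5: Q_1 = 823.827.
∂Q_1/∂P_2 = 265/P_2² = 4.7111.
ε = (∂Q_1/∂P_2)(P_2/Q_1) = 4.7111 × (7.5/823.827) ≈ 0.043.
ε > 0: substitutes.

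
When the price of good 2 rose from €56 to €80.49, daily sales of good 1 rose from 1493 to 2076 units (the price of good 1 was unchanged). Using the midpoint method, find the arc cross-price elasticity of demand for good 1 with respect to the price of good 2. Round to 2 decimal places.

0.91

ΔQ_1 = 2076 − 1493 = 583; ΔP_2 = 80.49 − 56 = 24.49.
Midpoints: Q̄_1 = 1784.5, P̄_2 = 68.25.
ε = (ΔQ_1/Q̄_1)/(ΔP_2/P̄_2) = (583/1784.5)/(24.49/68.25) ≈ 0.91.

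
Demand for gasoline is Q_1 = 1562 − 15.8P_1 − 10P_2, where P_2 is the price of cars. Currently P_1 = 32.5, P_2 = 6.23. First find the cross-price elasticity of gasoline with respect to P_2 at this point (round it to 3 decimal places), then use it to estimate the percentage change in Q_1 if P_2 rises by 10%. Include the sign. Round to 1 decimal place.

-0.6%

At P_1 = 32.5, P_2 = 6.23: Q_1 = 986.2.
∂Q_1/∂P_2 = -10.
ε = (∂Q_1/∂P_2)(P_2/Q_1) = -10.0000 × 6.23/986.2 ≈ -0.063.
%ΔQ_1 ≈ ε × %ΔP_2 = -0.063 × (10%) = -0.6%.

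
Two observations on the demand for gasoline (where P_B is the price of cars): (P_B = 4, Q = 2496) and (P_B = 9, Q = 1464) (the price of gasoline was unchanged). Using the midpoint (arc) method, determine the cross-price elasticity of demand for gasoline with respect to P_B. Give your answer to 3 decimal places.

ΔQ_A = 1464 − 2496 = -1032; ΔP_B = 9 − 4 = 5.
Midpoints: Q̄_A = 1980.0, P̄_B = 6.50.
ε = (ΔQ_A/Q̄_A)/(ΔP_B/P̄_B) = (-1032/1980.0)/(5/6.50) ≈ -0.678.

-0.678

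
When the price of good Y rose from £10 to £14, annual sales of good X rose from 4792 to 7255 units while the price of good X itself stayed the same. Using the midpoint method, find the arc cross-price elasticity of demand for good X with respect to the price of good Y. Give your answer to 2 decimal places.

ΔQ_X = 7255 − 4792 = 2463; ΔP_Y = 14 − 10 = 4.
Midpoints: Q̄_X = 6023.5, P̄_Y = 12.00.
ε = (ΔQ_X/Q̄_X)/(ΔP_Y/P̄_Y) = (2463/6023.5)/(4/12.00) ≈ 1.23.
ε > 0: good X and good Y are substitutes.

1.23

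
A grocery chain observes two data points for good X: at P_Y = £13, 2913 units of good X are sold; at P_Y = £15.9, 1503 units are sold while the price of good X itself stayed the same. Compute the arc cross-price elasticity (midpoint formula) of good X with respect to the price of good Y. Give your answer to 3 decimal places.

-3.182

ΔQ_X = 1503 − 2913 = -1410; ΔP_Y = 15.9 − 13 = 2.9.
Midpoints: Q̄_X = 2208.0, P̄_Y = 14.45.
ε = (ΔQ_X/Q̄_X)/(ΔP_Y/P̄_Y) = (-1410/2208.0)/(2.9/14.45) ≈ -3.182.
ε < 0: good X and good Y are complements.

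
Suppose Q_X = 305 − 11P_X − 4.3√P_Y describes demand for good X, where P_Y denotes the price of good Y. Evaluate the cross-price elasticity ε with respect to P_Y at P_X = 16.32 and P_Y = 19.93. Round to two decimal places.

At P_X = 16.32 and P_Y = 19.93: Q_X = 106.283.
∂Q_X/∂P_Y = -4.3/(2√P_Y) = -4.3/(2√19.93) = -0.4816.
ε = (∂Q_X/∂P_Y)(P_Y/Q_X) = -0.4816 × (19.93/106.283) ≈ -0.09.

-0.09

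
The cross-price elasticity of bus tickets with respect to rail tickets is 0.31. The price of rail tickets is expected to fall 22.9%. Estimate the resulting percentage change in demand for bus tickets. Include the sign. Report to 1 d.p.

%ΔQ ≈ ε × %ΔP of rail tickets = 0.31 × (-22.9%) = -7.1%.
Demand for bus tickets falls by about 7.1%.

-7.1%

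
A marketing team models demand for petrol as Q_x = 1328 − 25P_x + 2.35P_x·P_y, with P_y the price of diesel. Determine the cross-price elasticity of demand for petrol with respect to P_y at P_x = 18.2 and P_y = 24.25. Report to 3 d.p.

At P_x = 18.2 and P_y = 24.25: Q_x = 1910.173.
∂Q_x/∂P_y = 2.35P_x = 2.35(18.2) = 42.7700.
ε = (∂Q_x/∂P_y)(P_y/Q_x) = 42.7700 × (24.25/1910.173) ≈ 0.543.

0.543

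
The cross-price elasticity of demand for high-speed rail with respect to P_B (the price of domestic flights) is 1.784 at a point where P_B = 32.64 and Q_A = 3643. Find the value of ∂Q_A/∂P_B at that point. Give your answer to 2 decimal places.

ε = (∂Q_A/∂P_B)·(P_B/Q_A) ⇒ ∂Q_A/∂P_B = ε·Q_A/P_B = 1.784 × 3643/32.64 ≈ 199.11.

199.11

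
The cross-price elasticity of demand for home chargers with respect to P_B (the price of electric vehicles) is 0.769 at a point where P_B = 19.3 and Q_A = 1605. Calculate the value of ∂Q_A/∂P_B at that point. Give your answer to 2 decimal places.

ε = (∂Q_A/∂P_B)·(P_B/Q_A) ⇒ ∂Q_A/∂P_B = ε·Q_A/P_B = 0.769 × 1605/19.3 ≈ 63.95.

63.95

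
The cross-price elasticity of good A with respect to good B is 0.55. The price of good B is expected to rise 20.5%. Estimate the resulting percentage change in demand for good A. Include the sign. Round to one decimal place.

%ΔQ ≈ ε × %ΔP of good B = 0.55 × (20.5%) = 11.3%.

11.3%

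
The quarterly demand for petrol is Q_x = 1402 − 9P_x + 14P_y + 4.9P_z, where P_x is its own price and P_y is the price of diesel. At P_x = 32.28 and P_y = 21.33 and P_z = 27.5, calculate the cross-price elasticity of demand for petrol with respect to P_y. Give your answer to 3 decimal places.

At P_x = 32.28 and P_y = 21.33 and P_z = 27.5: Q_x = 1544.85.
∂Q_x/∂P_y = 14.
ε = (∂Q_x/∂P_y)(P_y/Q_x) = 14 × (21.33/1544.85) ≈ 0.193.

0.193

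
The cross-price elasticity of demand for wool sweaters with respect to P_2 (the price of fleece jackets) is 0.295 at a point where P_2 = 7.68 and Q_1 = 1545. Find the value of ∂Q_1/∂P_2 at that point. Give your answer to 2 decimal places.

59.35

ε = (∂Q_1/∂P_2)·(P_2/Q_1) ⇒ ∂Q_1/∂P_2 = ε·Q_1/P_2 = 0.295 × 1545/7.68 ≈ 59.35.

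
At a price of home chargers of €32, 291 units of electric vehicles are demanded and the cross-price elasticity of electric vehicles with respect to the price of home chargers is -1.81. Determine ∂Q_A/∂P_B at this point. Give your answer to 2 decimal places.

ε = (∂Q_A/∂P_B)·(P_B/Q_A) ⇒ ∂Q_A/∂P_B = ε·Q_A/P_B = -1.81 × 291/32 ≈ -16.46.

-16.46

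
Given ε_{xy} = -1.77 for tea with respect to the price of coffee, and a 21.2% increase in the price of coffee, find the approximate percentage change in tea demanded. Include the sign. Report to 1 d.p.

%ΔQ ≈ ε × %ΔP of coffee = -1.77 × (21.2%) = -37.5%.

-37.5%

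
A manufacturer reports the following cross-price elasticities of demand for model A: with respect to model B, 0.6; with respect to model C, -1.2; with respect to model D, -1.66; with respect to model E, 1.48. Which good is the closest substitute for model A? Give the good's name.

model E

Substitutes have ε > 0. Among the positive values, 1.48 (model E) is largest.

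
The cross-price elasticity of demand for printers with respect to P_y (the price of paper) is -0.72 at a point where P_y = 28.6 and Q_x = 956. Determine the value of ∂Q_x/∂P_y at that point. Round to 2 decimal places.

-24.07

ε = (∂Q_x/∂P_y)·(P_y/Q_x) ⇒ ∂Q_x/∂P_y = ε·Q_x/P_y = -0.72 × 956/28.6 ≈ -24.07.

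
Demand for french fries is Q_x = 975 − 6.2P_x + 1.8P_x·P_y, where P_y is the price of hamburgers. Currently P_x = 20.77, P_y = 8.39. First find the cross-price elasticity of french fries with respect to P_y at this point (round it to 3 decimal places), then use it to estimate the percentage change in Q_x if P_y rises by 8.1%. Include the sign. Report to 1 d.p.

2.2%

At P_x = 20.77, P_y = 8.39: Q_x = 1159.895.
∂Q_x/∂P_y = 1.8P_x = 37.3860.
ε = (∂Q_x/∂P_y)(P_y/Q_x) = 37.3860 × 8.39/1159.895 ≈ 0.270.
%ΔQ_x ≈ ε × %ΔP_y = 0.270 × (8.1%) = 2.2%.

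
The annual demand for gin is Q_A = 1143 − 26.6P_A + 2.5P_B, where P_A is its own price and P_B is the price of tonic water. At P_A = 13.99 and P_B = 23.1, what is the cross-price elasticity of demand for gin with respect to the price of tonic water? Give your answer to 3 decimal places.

0.070

At P_A = 13.99 and P_B = 23.1: Q_A = 828.616.
∂Q_A/∂P_B = 2.5.
ε = (∂Q_A/∂P_B)(P_B/Q_A) = 2.5 × (23.1/828.616) ≈ 0.070.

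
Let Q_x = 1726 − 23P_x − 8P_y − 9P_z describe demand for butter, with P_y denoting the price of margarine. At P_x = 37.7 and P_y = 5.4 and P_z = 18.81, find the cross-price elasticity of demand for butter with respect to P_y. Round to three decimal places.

-0.067

At P_x = 37.7 and P_y = 5.4 and P_z = 18.81: Q_x = 646.41.
∂Q_x/∂P_y = -8.
ε = (∂Q_x/∂P_y)(P_y/Q_x) = -8 × (5.4/646.41) ≈ -0.067.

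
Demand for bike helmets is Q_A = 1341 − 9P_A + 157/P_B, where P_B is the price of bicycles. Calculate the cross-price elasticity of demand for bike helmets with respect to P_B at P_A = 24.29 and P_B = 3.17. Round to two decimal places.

-0.04

At P_A = 24.29 and P_B = 3.17: Q_A = 1171.917.
∂Q_A/∂P_B = −157/P_B² = -15.6236.
ε = (∂Q_A/∂P_B)(P_B/Q_A) = -15.6236 × (3.17/1171.917) ≈ -0.04.
ε < 0: complements.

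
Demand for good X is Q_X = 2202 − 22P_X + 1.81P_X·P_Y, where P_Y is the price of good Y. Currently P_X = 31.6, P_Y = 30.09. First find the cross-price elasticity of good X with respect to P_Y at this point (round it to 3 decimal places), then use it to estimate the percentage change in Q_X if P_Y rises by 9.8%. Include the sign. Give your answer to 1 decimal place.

At P_X = 31.6, P_Y = 30.09: Q_X = 3227.828.
∂Q_X/∂P_Y = 1.81P_X = 57.1960.
ε = (∂Q_X/∂P_Y)(P_Y/Q_X) = 57.1960 × 30.09/3227.828 ≈ 0.533.
%ΔQ_X ≈ ε × %ΔP_Y = 0.533 × (9.8%) = 5.2%.

5.2%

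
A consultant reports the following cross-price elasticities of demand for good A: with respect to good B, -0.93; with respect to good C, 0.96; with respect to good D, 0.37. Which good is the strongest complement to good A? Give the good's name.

good B

Complements have ε < 0. The most negative value is -0.93 (good B).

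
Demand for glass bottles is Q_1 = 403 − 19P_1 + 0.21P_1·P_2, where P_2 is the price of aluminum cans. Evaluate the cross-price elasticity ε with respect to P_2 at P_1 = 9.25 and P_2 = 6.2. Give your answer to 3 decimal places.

0.050

At P_1 = 9.25 and P_2 = 6.2: Q_1 = 239.293.
∂Q_1/∂P_2 = 0.21P_1 = 0.21(9.25) = 1.9425.
ε = (∂Q_1/∂P_2)(P_2/Q_1) = 1.9425 × (6.2/239.293) ≈ 0.050.
ε > 0: substitutes.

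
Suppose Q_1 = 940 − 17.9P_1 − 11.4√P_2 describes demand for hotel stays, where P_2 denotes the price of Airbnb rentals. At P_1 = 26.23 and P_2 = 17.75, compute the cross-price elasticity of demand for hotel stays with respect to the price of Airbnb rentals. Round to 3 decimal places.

At P_1 = 26.23 and P_2 = 17.75: Q_1 = 422.454.
∂Q_1/∂P_2 = -11.4/(2√P_2) = -11.4/(2√17.75) = -1.3529.
ε = (∂Q_1/∂P_2)(P_2/Q_1) = -1.3529 × (17.75/422.454) ≈ -0.057.

-0.057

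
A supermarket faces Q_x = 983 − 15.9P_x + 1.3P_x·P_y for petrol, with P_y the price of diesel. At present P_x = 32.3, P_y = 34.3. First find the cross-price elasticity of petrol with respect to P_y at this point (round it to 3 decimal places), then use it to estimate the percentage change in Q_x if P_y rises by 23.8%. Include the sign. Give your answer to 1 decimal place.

17.9%

At P_x = 32.3, P_y = 34.3: Q_x = 1909.687.
∂Q_x/∂P_y = 1.3P_x = 41.9900.
ε = (∂Q_x/∂P_y)(P_y/Q_x) = 41.9900 × 34.3/1909.687 ≈ 0.754.
%ΔQ_x ≈ ε × %ΔP_y = 0.754 × (23.8%) = 17.9%.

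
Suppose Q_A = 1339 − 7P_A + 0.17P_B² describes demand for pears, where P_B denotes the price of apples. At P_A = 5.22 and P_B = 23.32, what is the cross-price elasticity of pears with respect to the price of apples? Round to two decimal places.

0.13

At P_A = 5.22 and P_B = 23.32: Q_A = 1394.910.
∂Q_A/∂P_B = 0.34P_B = 0.34(23.32) = 7.9288.
ε = (∂Q_A/∂P_B)(P_B/Q_A) = 7.9288 × (23.32/1394.910) ≈ 0.13.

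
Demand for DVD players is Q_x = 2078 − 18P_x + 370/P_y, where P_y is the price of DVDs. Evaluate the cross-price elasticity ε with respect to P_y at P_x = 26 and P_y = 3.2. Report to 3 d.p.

At P_x = 26 and P_y = 3.2: Q_x = 1725.625.
∂Q_x/∂P_y = −370/P_y² = -36.1328.
ε = (∂Q_x/∂P_y)(P_y/Q_x) = -36.1328 × (3.2/1725.625) ≈ -0.067.
ε < 0: complements.

-0.067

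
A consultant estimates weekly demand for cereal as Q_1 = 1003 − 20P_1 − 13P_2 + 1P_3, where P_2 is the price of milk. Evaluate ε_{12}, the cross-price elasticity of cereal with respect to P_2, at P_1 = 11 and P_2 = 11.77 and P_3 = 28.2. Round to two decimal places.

At P_1 = 11 and P_2 = 11.77 and P_3 = 28.2: Q_1 = 658.19.
∂Q_1/∂P_2 = -13.
ε = (∂Q_1/∂P_2)(P_2/Q_1) = -13 × (11.77/658.19) ≈ -0.23.
Since ε < 0, cereal and milk are complements.

-0.23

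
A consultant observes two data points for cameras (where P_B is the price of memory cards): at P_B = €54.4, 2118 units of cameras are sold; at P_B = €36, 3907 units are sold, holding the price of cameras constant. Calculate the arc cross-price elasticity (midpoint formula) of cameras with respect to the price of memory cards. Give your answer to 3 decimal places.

-1.459

ΔQ_A = 3907 − 2118 = 1789; ΔP_B = 36 − 54.4 = -18.4.
Midpoints: Q̄_A = 3012.5, P̄_B = 45.20.
ε = (ΔQ_A/Q̄_A)/(ΔP_B/P̄_B) = (1789/3012.5)/(-18.4/45.20) ≈ -1.459.
ε < 0: cameras and memory cards are complements.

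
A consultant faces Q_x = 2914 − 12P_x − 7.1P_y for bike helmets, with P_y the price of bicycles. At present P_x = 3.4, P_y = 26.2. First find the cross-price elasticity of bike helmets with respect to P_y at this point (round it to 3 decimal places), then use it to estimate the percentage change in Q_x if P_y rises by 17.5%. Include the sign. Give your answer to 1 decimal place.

At P_x = 3.4, P_y = 26.2: Q_x = 2687.18.
∂Q_x/∂P_y = -7.1.
ε = (∂Q_x/∂P_y)(P_y/Q_x) = -7.1000 × 26.2/2687.18 ≈ -0.069.
%ΔQ_x ≈ ε × %ΔP_y = -0.069 × (17.5%) = -1.2%.

-1.2%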